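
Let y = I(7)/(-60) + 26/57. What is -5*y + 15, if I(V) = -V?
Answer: 2767/228 ≈ 12.136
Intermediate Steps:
y = 653/1140 (y = -1*7/(-60) + 26/57 = -7*(-1/60) + 26*(1/57) = 7/60 + 26/57 = 653/1140 ≈ 0.57281)
-5*y + 15 = -5*653/1140 + 15 = -653/228 + 15 = 2767/228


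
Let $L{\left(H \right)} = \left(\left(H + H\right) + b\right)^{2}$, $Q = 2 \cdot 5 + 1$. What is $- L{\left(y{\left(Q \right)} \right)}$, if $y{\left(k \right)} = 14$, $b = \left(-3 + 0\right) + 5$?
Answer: $-900$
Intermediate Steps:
$b = 2$ ($b = -3 + 5 = 2$)
$Q = 11$ ($Q = 10 + 1 = 11$)
$L{\left(H \right)} = \left(2 + 2 H\right)^{2}$ ($L{\left(H \right)} = \left(\left(H + H\right) + 2\right)^{2} = \left(2 H + 2\right)^{2} = \left(2 + 2 H\right)^{2}$)
$- L{\left(y{\left(Q \right)} \right)} = - 4 \left(1 + 14\right)^{2} = - 4 \cdot 15^{2} = - 4 \cdot 225 = \left(-1\right) 900 = -900$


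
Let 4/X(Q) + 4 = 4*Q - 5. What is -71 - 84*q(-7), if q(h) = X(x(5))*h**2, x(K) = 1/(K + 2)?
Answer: 111059/59 ≈ 1882.4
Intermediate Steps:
x(K) = 1/(2 + K)
X(Q) = 4/(-9 + 4*Q) (X(Q) = 4/(-4 + (4*Q - 5)) = 4/(-4 + (-5 + 4*Q)) = 4/(-9 + 4*Q))
q(h) = -28*h**2/59 (q(h) = (4/(-9 + 4/(2 + 5)))*h**2 = (4/(-9 + 4/7))*h**2 = (4/(-59/7))*h**2 = (4*(-7/59))*h**2 = -28*h**2/59)
-71 - 84*q(-7) = -71 - (-2352)*(-7)**2/59 = -71 - (-2352)*49/59 = -71 - 84*(-1372/59) = -71 + 115248/59 = 111059/59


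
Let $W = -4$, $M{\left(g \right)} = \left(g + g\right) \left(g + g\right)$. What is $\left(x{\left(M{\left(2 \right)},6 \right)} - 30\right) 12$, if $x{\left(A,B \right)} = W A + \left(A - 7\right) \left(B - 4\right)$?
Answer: $-912$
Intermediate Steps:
$M{\left(g \right)} = 4 g^{2}$ ($M{\left(g \right)} = 2 g 2 g = 4 g^{2}$)
$x{\left(A,B \right)} = - 4 A + \left(-7 + A\right) \left(-4 + B\right)$ ($x{\left(A,B \right)} = - 4 A + \left(A - 7\right) \left(B - 4\right) = - 4 A + \left(-7 + A\right) \left(-4 + B\right)$)
$\left(x{\left(M{\left(2 \right)},6 \right)} - 30\right) 12 = \left(\left(28 - 8 \cdot 4 \cdot 2^{2} - 42 + 4 \cdot 2^{2} \cdot 6\right) - 30\right) 12 = \left(\left(28 - 8 \cdot 4 \cdot 4 - 42 + 4 \cdot 4 \cdot 6\right) - 30\right) 12 = \left(\left(28 - 128 - 42 + 16 \cdot 6\right) - 30\right) 12 = \left(\left(28 - 128 - 42 + 96\right) - 30\right) 12 = \left(-46 - 30\right) 12 = \left(-76\right) 12 = -912$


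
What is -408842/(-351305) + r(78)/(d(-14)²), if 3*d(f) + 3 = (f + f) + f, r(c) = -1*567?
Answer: -2382233/1756525 ≈ -1.3562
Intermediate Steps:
r(c) = -567
d(f) = -1 + f (d(f) = -1 + ((f + f) + f)/3 = -1 + (2*f + f)/3 = -1 + (3*f)/3 = -1 + f)
-408842/(-351305) + r(78)/(d(-14)²) = -408842/(-351305) - 567/(-1 - 14)² = -408842*(-1/351305) - 567/((-15)²) = 408842/351305 - 567/225 = 408842/351305 - 567*1/225 = 408842/351305 - 63/25 = -2382233/1756525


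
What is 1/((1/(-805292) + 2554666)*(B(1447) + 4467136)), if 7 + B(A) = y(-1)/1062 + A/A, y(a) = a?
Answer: 855220104/9759793315252804787789 ≈ 8.7627e-14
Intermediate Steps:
B(A) = -6373/1062 (B(A) = -7 + (-1/1062 + A/A) = -7 + (-1*1/1062 + 1) = -7 + (-1/1062 + 1) = -7 + 1061/1062 = -6373/1062)
1/((1/(-805292) + 2554666)*(B(1447) + 4467136)) = 1/((1/(-805292) + 2554666)*(-6373/1062 + 4467136)) = 1/((-1/805292 + 2554666)*(4744092059/1062)) = 1/((2057252092471/805292)*(4744092059/1062)) = 1/(9759793315252804787789/855220104) = 855220104/9759793315252804787789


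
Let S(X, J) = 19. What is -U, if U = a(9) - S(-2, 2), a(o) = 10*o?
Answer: -71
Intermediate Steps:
U = 71 (U = 10*9 - 1*19 = 90 - 19 = 71)
-U = -1*71 = -71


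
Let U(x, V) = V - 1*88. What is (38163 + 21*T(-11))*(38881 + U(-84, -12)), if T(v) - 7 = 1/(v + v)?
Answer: 32684588019/22 ≈ 1.4857e+9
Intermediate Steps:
U(x, V) = -88 + V (U(x, V) = V - 88 = -88 + V)
T(v) = 7 + 1/(2*v) (T(v) = 7 + 1/(v + v) = 7 + 1/(2*v))
(38163 + 21*T(-11))*(38881 + U(-84, -12)) = (38163 + 21*(7 + (1/2)/(-11)))*(38881 + (-88 - 12)) = (38163 + 21*(7 + (1/2)*(-1/11)))*(38881 - 100) = (38163 + 21*(7 - 1/22))*38781 = (38163 + 21*(153/22))*38781 = (38163 + 3213/22)*38781 = (842799/22)*38781 = 32684588019/22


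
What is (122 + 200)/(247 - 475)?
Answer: -161/114 ≈ -1.4123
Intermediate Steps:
(122 + 200)/(247 - 475) = 322/(-228) = 322*(-1/228) = -161/114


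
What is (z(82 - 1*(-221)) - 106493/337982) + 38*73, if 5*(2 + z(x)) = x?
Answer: 4786306601/1689910 ≈ 2832.3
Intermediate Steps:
z(x) = -2 + x/5
(z(82 - 1*(-221)) - 106493/337982) + 38*73 = ((-2 + (82 - 1*(-221))/5) - 106493/337982) + 38*73 = ((-2 + (82 + 221)/5) - 106493*1/337982) + 2774 = ((-2 + (1/5)*303) - 106493/337982) + 2774 = ((-2 + 303/5) - 106493/337982) + 2774 = (293/5 - 106493/337982) + 2774 = 98496261/1689910 + 2774 = 4786306601/1689910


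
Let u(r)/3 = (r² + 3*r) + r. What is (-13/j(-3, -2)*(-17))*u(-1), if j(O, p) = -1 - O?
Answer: -1989/2 ≈ -994.50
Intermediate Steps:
u(r) = 3*r² + 12*r (u(r) = 3*((r² + 3*r) + r) = 3*(r² + 4*r) = 3*r² + 12*r)
(-13/j(-3, -2)*(-17))*u(-1) = (-13/(-1 - 1*(-3))*(-17))*(3*(-1)*(4 - 1)) = (-13/(-1 + 3)*(-17))*(3*(-1)*3) = (-13/2*(-17))*(-9) = (-13*½*(-17))*(-9) = -13/2*(-17)*(-9) = (221/2)*(-9) = -1989/2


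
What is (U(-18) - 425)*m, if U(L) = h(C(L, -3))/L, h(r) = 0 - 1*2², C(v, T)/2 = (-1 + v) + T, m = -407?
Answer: 1555961/9 ≈ 1.7288e+5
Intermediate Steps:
C(v, T) = -2 + 2*T + 2*v (C(v, T) = 2*((-1 + v) + T) = 2*(-1 + T + v) = -2 + 2*T + 2*v)
h(r) = -4 (h(r) = 0 - 1*4 = 0 - 4 = -4)
U(L) = -4/L
(U(-18) - 425)*m = (-4/(-18) - 425)*(-407) = (-4*(-1/18) - 425)*(-407) = (2/9 - 425)*(-407) = -3823/9*(-407) = 1555961/9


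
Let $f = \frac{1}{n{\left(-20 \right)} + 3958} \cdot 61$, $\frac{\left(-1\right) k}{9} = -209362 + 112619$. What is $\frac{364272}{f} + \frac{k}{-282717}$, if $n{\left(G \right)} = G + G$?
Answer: $\frac{44833183583125}{1916193} \approx 2.3397 \cdot 10^{7}$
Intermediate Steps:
$k = 870687$ ($k = - 9 \left(-209362 + 112619\right) = \left(-9\right) \left(-96743\right) = 870687$)
$n{\left(G \right)} = 2 G$
$f = \frac{61}{3918}$ ($f = \frac{1}{2 \left(-20\right) + 3958} \cdot 61 = \frac{1}{-40 + 3958} \cdot 61 = \frac{1}{3918} \cdot 61 = \frac{61}{3918} \approx 0.015569$)
$\frac{364272}{f} + \frac{k}{-282717} = \frac{364272}{\frac{61}{3918}} + \frac{870687}{-282717} = 364272 \cdot \frac{3918}{61} + 870687 \left(- \frac{1}{282717}\right) = \frac{1427217696}{61} - \frac{96743}{31413} = \frac{44833183583125}{1916193}$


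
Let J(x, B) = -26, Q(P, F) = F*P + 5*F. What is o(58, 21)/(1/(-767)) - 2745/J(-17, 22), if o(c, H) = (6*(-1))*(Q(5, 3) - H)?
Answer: 1079613/26 ≈ 41524.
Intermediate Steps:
Q(P, F) = 5*F + F*P
o(c, H) = -180 + 6*H (o(c, H) = (6*(-1))*(3*(5 + 5) - H) = -6*(3*10 - H) = -6*(30 - H) = -180 + 6*H)
o(58, 21)/(1/(-767)) - 2745/J(-17, 22) = (-180 + 6*21)/(1/(-767)) - 2745/(-26) = (-180 + 126)/(-1/767) - 2745*(-1/26) = -54*(-767) + 2745/26 = 41418 + 2745/26 = 1079613/26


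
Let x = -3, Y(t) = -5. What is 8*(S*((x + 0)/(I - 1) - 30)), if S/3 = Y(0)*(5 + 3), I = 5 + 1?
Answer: 29376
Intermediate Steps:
I = 6
S = -120 (S = 3*(-5*(5 + 3)) = 3*(-5*8) = 3*(-40) = -120)
8*(S*((x + 0)/(I - 1) - 30)) = 8*(-120*((-3 + 0)/(6 - 1) - 30)) = 8*(-120*(-3/5 - 30)) = 8*(-120*(-153/5)) = 8*3672 = 29376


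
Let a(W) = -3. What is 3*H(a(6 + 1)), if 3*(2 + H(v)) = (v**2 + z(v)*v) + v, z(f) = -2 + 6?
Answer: -12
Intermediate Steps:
z(f) = 4
H(v) = -2 + v**2/3 + 5*v/3 (H(v) = -2 + ((v**2 + 4*v) + v)/3 = -2 + (v**2 + 5*v)/3 = -2 + (v**2/3 + 5*v/3) = -2 + v**2/3 + 5*v/3)
3*H(a(6 + 1)) = 3*(-2 + (1/3)*(-3)**2 + (5/3)*(-3)) = 3*(-2 + (1/3)*9 - 5) = 3*(-2 + 3 - 5) = 3*(-4) = -12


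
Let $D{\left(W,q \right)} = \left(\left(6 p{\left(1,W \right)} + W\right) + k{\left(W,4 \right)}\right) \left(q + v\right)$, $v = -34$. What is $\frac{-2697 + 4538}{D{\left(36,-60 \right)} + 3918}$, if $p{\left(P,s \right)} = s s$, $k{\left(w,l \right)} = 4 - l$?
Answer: $- \frac{1841}{730410} \approx -0.0025205$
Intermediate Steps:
$p{\left(P,s \right)} = s^{2}$
$D{\left(W,q \right)} = \left(-34 + q\right) \left(W + 6 W^{2}\right)$ ($D{\left(W,q \right)} = \left(\left(6 W^{2} + W\right) + \left(4 - 4\right)\right) \left(q - 34\right) = \left(\left(W + 6 W^{2}\right) + \left(4 - 4\right)\right) \left(-34 + q\right) = \left(\left(W + 6 W^{2}\right) + 0\right) \left(-34 + q\right) = \left(W + 6 W^{2}\right) \left(-34 + q\right) = \left(-34 + q\right) \left(W + 6 W^{2}\right)$)
$\frac{-2697 + 4538}{D{\left(36,-60 \right)} + 3918} = \frac{-2697 + 4538}{36 \left(-34 - 60 - 7344 + 6 \cdot 36 \left(-60\right)\right) + 3918} = \frac{1841}{36 \left(-34 - 60 - 7344 - 12960\right) + 3918} = \frac{1841}{36 \left(-20398\right) + 3918} = \frac{1841}{-734328 + 3918} = \frac{1841}{-730410} = 1841 \left(- \frac{1}{730410}\right) = - \frac{1841}{730410}$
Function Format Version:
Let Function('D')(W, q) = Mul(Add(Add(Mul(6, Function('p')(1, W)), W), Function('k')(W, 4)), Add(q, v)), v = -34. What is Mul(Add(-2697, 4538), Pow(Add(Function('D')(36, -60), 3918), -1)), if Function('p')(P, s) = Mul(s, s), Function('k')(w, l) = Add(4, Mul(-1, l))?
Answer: Rational(-1841, 730410) ≈ -0.0025205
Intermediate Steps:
Function('p')(P, s) = Pow(s, 2)
Function('D')(W, q) = Mul(Add(-34, q), Add(W, Mul(6, Pow(W, 2)))) (Function('D')(W, q) = Mul(Add(Add(Mul(6, Pow(W, 2)), W), Add(4, Mul(-1, 4))), Add(q, -34)) = Mul(Add(Add(W, Mul(6, Pow(W, 2))), Add(4, -4)), Add(-34, q)) = Mul(Add(Add(W, Mul(6, Pow(W, 2))), 0), Add(-34, q)) = Mul(Add(W, Mul(6, Pow(W, 2))), Add(-34, q)) = Mul(Add(-34, q), Add(W, Mul(6, Pow(W, 2)))))
Mul(Add(-2697, 4538), Pow(Add(Function('D')(36, -60), 3918), -1)) = Mul(Add(-2697, 4538), Pow(Add(Mul(36, Add(-34, -60, Mul(-204, 36), Mul(6, 36, -60))), 3918), -1)) = Mul(1841, Pow(Add(Mul(36, Add(-34, -60, -7344, -12960)), 3918), -1)) = Mul(1841, Pow(Add(Mul(36, -20398), 3918), -1)) = Mul(1841, Pow(Add(-734328, 3918), -1)) = Mul(1841, Pow(-730410, -1)) = Mul(1841, Rational(-1, 730410)) = Rational(-1841, 730410)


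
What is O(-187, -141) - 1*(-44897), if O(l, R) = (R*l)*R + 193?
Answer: -3672657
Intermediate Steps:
O(l, R) = 193 + l*R² (O(l, R) = l*R² + 193 = 193 + l*R²)
O(-187, -141) - 1*(-44897) = (193 - 187*(-141)²) - 1*(-44897) = (193 - 187*19881) + 44897 = (193 - 3717747) + 44897 = -3717554 + 44897 = -3672657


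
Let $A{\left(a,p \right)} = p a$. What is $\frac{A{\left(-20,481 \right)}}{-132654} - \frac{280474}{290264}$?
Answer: $- \frac{8603414579}{9626170164} \approx -0.89375$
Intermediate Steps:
$A{\left(a,p \right)} = a p$
$\frac{A{\left(-20,481 \right)}}{-132654} - \frac{280474}{290264} = \frac{\left(-20\right) 481}{-132654} - \frac{280474}{290264} = \left(-9620\right) \left(- \frac{1}{132654}\right) - \frac{140237}{145132} = \frac{4810}{66327} - \frac{140237}{145132} = - \frac{8603414579}{9626170164}$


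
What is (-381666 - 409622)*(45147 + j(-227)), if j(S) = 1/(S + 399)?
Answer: -1536144209270/43 ≈ -3.5724e+10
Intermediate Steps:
j(S) = 1/(399 + S)
(-381666 - 409622)*(45147 + j(-227)) = (-381666 - 409622)*(45147 + 1/(399 - 227)) = -791288*(45147 + 1/172) = -791288*7765285/172 = -1536144209270/43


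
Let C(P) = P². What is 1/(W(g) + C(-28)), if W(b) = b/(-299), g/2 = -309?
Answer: 299/235034 ≈ 0.0012722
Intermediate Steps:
g = -618 (g = 2*(-309) = -618)
W(b) = -b/299 (W(b) = b*(-1/299) = -b/299)
1/(W(g) + C(-28)) = 1/(-1/299*(-618) + (-28)²) = 1/(618/299 + 784) = 1/(235034/299) = 299/235034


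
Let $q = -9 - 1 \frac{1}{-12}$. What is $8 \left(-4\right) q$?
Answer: $\frac{856}{3} \approx 285.33$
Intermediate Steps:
$q = - \frac{107}{12}$ ($q = -9 - 1 \left(- \frac{1}{12}\right) = -9 - - \frac{1}{12} = -9 + \frac{1}{12} = - \frac{107}{12} \approx -8.9167$)
$8 \left(-4\right) q = 8 \left(-4\right) \left(- \frac{107}{12}\right) = \left(-32\right) \left(- \frac{107}{12}\right) = \frac{856}{3}$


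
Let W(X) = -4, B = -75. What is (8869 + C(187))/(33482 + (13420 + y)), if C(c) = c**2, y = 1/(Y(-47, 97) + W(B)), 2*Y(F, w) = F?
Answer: 1205545/1289804 ≈ 0.93467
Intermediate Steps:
Y(F, w) = F/2
y = -2/55 (y = 1/((1/2)*(-47) - 4) = 1/(-47/2 - 4) = 1/(-55/2) = -2/55 ≈ -0.036364)
(8869 + C(187))/(33482 + (13420 + y)) = (8869 + 187**2)/(33482 + (13420 - 2/55)) = (8869 + 34969)/(33482 + 738098/55) = 43838/(2579608/55) = 43838*(55/2579608) = 1205545/1289804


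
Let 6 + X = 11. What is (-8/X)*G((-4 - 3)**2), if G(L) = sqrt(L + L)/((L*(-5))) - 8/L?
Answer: 64/245 + 8*sqrt(2)/175 ≈ 0.32587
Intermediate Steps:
X = 5 (X = -6 + 11 = 5)
G(L) = -8/L - sqrt(2)/(5*sqrt(L)) (G(L) = sqrt(2*L)/((-5*L)) - 8/L = (sqrt(2)*sqrt(L))*(-1/(5*L)) - 8/L = -sqrt(2)/(5*sqrt(L)) - 8/L = -8/L - sqrt(2)/(5*sqrt(L)))
(-8/X)*G((-4 - 3)**2) = (-8/5)*(-8/(-4 - 3)**2 - sqrt(2)/(5*sqrt((-4 - 3)**2))) = (-8*1/5)*(-8/((-7)**2) - sqrt(2)/(5*sqrt((-7)**2))) = -8*(-8/49 - sqrt(2)/(5*sqrt(49)))/5 = -8*(-8*1/49 - 1/5*sqrt(2)*1/7)/5 = -8*(-8/49 - sqrt(2)/35)/5 = 64/245 + 8*sqrt(2)/175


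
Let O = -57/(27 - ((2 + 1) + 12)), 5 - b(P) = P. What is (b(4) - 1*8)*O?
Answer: 133/4 ≈ 33.250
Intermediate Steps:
b(P) = 5 - P
O = -19/4 (O = -57/(27 - (3 + 12)) = -57/(27 - 1*15) = -57/(27 - 15) = -57/12 = -57*1/12 = -19/4 ≈ -4.7500)
(b(4) - 1*8)*O = ((5 - 1*4) - 1*8)*(-19/4) = ((5 - 4) - 8)*(-19/4) = (1 - 8)*(-19/4) = -7*(-19/4) = 133/4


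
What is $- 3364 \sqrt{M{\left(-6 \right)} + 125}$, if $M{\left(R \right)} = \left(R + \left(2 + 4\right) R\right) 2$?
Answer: $- 3364 \sqrt{41} \approx -21540.0$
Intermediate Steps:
$M{\left(R \right)} = 14 R$ ($M{\left(R \right)} = \left(R + 6 R\right) 2 = 7 R 2 = 14 R$)
$- 3364 \sqrt{M{\left(-6 \right)} + 125} = - 3364 \sqrt{14 \left(-6\right) + 125} = - 3364 \sqrt{-84 + 125} = - 3364 \sqrt{41}$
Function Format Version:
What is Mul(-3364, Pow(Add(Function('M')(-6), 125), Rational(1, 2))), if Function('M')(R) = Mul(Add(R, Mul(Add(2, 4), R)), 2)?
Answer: Mul(-3364, Pow(41, Rational(1, 2))) ≈ -21540.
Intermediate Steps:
Function('M')(R) = Mul(14, R) (Function('M')(R) = Mul(Add(R, Mul(6, R)), 2) = Mul(Mul(7, R), 2) = Mul(14, R))
Mul(-3364, Pow(Add(Function('M')(-6), 125), Rational(1, 2))) = Mul(-3364, Pow(Add(Mul(14, -6), 125), Rational(1, 2))) = Mul(-3364, Pow(Add(-84, 125), Rational(1, 2))) = Mul(-3364, Pow(41, Rational(1, 2)))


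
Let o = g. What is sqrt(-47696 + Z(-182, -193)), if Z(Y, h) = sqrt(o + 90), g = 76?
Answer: sqrt(-47696 + sqrt(166)) ≈ 218.36*I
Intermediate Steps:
o = 76
Z(Y, h) = sqrt(166) (Z(Y, h) = sqrt(76 + 90) = sqrt(166))
sqrt(-47696 + Z(-182, -193)) = sqrt(-47696 + sqrt(166))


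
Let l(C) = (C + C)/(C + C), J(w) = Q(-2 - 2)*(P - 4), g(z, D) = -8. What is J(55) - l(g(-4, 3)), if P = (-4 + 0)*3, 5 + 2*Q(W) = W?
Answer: 71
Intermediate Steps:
Q(W) = -5/2 + W/2
P = -12 (P = -4*3 = -12)
J(w) = 72 (J(w) = (-5/2 + (-2 - 2)/2)*(-12 - 4) = (-5/2 + (½)*(-4))*(-16) = (-5/2 - 2)*(-16) = -9/2*(-16) = 72)
l(C) = 1 (l(C) = (2*C)/((2*C)) = (2*C)*(1/(2*C)) = 1)
J(55) - l(g(-4, 3)) = 72 - 1*1 = 72 - 1 = 71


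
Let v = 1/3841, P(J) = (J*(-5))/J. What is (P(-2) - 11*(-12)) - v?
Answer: 487806/3841 ≈ 127.00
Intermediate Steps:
P(J) = -5 (P(J) = (-5*J)/J = -5)
v = 1/3841 ≈ 0.00026035
(P(-2) - 11*(-12)) - v = (-5 - 11*(-12)) - 1*1/3841 = (-5 + 132) - 1/3841 = 127 - 1/3841 = 487806/3841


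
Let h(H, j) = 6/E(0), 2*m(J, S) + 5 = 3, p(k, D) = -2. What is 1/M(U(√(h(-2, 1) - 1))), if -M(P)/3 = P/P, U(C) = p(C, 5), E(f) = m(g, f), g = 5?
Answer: -⅓ ≈ -0.33333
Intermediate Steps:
m(J, S) = -1 (m(J, S) = -5/2 + (½)*3 = -5/2 + 3/2 = -1)
E(f) = -1
h(H, j) = -6 (h(H, j) = 6/(-1) = 6*(-1) = -6)
U(C) = -2
M(P) = -3 (M(P) = -3*P/P = -3*1 = -3)
1/M(U(√(h(-2, 1) - 1))) = 1/(-3) = -⅓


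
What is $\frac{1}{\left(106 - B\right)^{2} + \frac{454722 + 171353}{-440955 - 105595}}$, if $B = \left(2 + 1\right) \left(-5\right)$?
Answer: $\frac{21862}{320056499} \approx 6.8307 \cdot 10^{-5}$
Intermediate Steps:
$B = -15$ ($B = 3 \left(-5\right) = -15$)
$\frac{1}{\left(106 - B\right)^{2} + \frac{454722 + 171353}{-440955 - 105595}} = \frac{1}{\left(106 - -15\right)^{2} + \frac{454722 + 171353}{-440955 - 105595}} = \frac{1}{\left(106 + 15\right)^{2} + \frac{626075}{-546550}} = \frac{1}{121^{2} + 626075 \left(- \frac{1}{546550}\right)} = \frac{1}{14641 - \frac{25043}{21862}} = \frac{1}{\frac{320056499}{21862}} = \frac{21862}{320056499}$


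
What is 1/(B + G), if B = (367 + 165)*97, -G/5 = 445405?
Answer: -1/2175421 ≈ -4.5968e-7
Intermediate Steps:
G = -2227025 (G = -5*445405 = -2227025)
B = 51604 (B = 532*97 = 51604)
1/(B + G) = 1/(51604 - 2227025) = 1/(-2175421) = -1/2175421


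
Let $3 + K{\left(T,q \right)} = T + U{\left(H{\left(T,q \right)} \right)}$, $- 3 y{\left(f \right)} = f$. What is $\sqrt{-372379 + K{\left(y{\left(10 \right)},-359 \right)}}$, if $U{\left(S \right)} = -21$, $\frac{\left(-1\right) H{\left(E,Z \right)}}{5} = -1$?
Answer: $\frac{i \sqrt{3351657}}{3} \approx 610.25 i$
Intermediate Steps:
$H{\left(E,Z \right)} = 5$ ($H{\left(E,Z \right)} = \left(-5\right) \left(-1\right) = 5$)
$y{\left(f \right)} = - \frac{f}{3}$
$K{\left(T,q \right)} = -24 + T$ ($K{\left(T,q \right)} = -3 + \left(T - 21\right) = -3 + \left(-21 + T\right) = -24 + T$)
$\sqrt{-372379 + K{\left(y{\left(10 \right)},-359 \right)}} = \sqrt{-372379 - \frac{82}{3}} = \sqrt{- \frac{1117219}{3}} = \frac{i \sqrt{3351657}}{3}$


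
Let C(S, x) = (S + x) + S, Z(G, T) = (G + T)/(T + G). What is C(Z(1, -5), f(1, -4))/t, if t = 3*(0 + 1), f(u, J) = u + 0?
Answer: 1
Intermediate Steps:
Z(G, T) = 1 (Z(G, T) = (G + T)/(G + T) = 1)
f(u, J) = u
C(S, x) = x + 2*S
t = 3 (t = 3*1 = 3)
C(Z(1, -5), f(1, -4))/t = (1 + 2*1)/3 = (1 + 2)*(1/3) = 3*(1/3) = 1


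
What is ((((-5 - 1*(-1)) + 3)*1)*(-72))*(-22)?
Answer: -1584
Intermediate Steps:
((((-5 - 1*(-1)) + 3)*1)*(-72))*(-22) = ((((-5 + 1) + 3)*1)*(-72))*(-22) = (((-4 + 3)*1)*(-72))*(-22) = (-1*1*(-72))*(-22) = -1*(-72)*(-22) = 72*(-22) = -1584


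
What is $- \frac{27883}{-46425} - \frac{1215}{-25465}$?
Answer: $\frac{153289394}{236442525} \approx 0.64832$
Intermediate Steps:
$- \frac{27883}{-46425} - \frac{1215}{-25465} = \left(-27883\right) \left(- \frac{1}{46425}\right) - - \frac{243}{5093} = \frac{27883}{46425} + \frac{243}{5093} = \frac{153289394}{236442525}$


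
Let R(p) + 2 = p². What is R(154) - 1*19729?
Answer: 3985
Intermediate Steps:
R(p) = -2 + p²
R(154) - 1*19729 = (-2 + 154²) - 1*19729 = (-2 + 23716) - 19729 = 23714 - 19729 = 3985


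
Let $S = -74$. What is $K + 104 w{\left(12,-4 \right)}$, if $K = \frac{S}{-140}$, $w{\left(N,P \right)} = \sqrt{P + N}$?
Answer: $\frac{37}{70} + 208 \sqrt{2} \approx 294.69$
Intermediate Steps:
$w{\left(N,P \right)} = \sqrt{N + P}$
$K = \frac{37}{70}$ ($K = - \frac{74}{-140} = \left(-74\right) \left(- \frac{1}{140}\right) = \frac{37}{70} \approx 0.52857$)
$K + 104 w{\left(12,-4 \right)} = \frac{37}{70} + 104 \sqrt{12 - 4} = \frac{37}{70} + 104 \sqrt{8} = \frac{37}{70} + 104 \cdot 2 \sqrt{2} = \frac{37}{70} + 208 \sqrt{2}$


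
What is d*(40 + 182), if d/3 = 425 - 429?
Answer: -2664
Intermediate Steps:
d = -12 (d = 3*(425 - 429) = 3*(-4) = -12)
d*(40 + 182) = -12*(40 + 182) = -12*222 = -2664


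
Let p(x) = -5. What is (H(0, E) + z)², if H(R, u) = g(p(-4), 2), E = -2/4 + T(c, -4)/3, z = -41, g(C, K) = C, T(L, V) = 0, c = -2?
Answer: 2116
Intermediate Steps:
E = -½ (E = -2/4 + 0/3 = -2*¼ + 0*(⅓) = -½ + 0 = -½ ≈ -0.50000)
H(R, u) = -5
(H(0, E) + z)² = (-5 - 41)² = (-46)² = 2116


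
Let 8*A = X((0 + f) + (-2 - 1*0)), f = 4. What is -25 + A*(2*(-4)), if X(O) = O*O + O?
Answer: -31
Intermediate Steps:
X(O) = O + O**2 (X(O) = O**2 + O = O + O**2)
A = 3/4 (A = (((0 + 4) + (-2 - 1*0))*(1 + ((0 + 4) + (-2 - 1*0))))/8 = ((4 + (-2 + 0))*(1 + (4 + (-2 + 0))))/8 = ((4 - 2)*(1 + (4 - 2)))/8 = (2*(1 + 2))/8 = (2*3)/8 = (1/8)*6 = 3/4 ≈ 0.75000)
-25 + A*(2*(-4)) = -25 + 3*(2*(-4))/4 = -25 + (3/4)*(-8) = -25 - 6 = -31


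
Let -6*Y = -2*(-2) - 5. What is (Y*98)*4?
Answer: 196/3 ≈ 65.333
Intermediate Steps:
Y = ⅙ (Y = -(-2*(-2) - 5)/6 = -(4 - 5)/6 = -⅙*(-1) = ⅙ ≈ 0.16667)
(Y*98)*4 = ((⅙)*98)*4 = (49/3)*4 = 196/3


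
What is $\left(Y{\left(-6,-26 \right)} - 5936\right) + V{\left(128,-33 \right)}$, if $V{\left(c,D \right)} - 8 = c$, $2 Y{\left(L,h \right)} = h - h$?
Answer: $-5800$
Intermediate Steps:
$Y{\left(L,h \right)} = 0$ ($Y{\left(L,h \right)} = \frac{h - h}{2} = \frac{1}{2} \cdot 0 = 0$)
$V{\left(c,D \right)} = 8 + c$
$\left(Y{\left(-6,-26 \right)} - 5936\right) + V{\left(128,-33 \right)} = \left(0 - 5936\right) + \left(8 + 128\right) = -5936 + 136 = -5800$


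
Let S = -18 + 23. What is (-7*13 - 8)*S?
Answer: -495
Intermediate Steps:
S = 5
(-7*13 - 8)*S = (-7*13 - 8)*5 = (-91 - 8)*5 = -99*5 = -495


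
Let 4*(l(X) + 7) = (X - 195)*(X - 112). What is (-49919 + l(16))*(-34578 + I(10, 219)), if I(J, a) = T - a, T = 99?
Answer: 1583269740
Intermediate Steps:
I(J, a) = 99 - a
l(X) = -7 + (-195 + X)*(-112 + X)/4 (l(X) = -7 + ((X - 195)*(X - 112))/4 = -7 + ((-195 + X)*(-112 + X))/4 = -7 + (-195 + X)*(-112 + X)/4)
(-49919 + l(16))*(-34578 + I(10, 219)) = (-49919 + (5453 - 307/4*16 + (¼)*16²))*(-34578 + (99 - 1*219)) = (-49919 + (5453 - 1228 + (¼)*256))*(-34578 + (99 - 219)) = (-49919 + (5453 - 1228 + 64))*(-34578 - 120) = (-49919 + 4289)*(-34698) = -45630*(-34698) = 1583269740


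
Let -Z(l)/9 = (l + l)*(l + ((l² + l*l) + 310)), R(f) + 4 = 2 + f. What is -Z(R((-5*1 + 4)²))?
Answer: -5598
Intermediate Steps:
R(f) = -2 + f (R(f) = -4 + (2 + f) = -2 + f)
Z(l) = -18*l*(310 + l + 2*l²) (Z(l) = -9*(l + l)*(l + ((l² + l*l) + 310)) = -9*2*l*(l + ((l² + l²) + 310)) = -9*2*l*(l + (2*l² + 310)) = -9*2*l*(l + (310 + 2*l²)) = -9*2*l*(310 + l + 2*l²) = -18*l*(310 + l + 2*l²))
-Z(R((-5*1 + 4)²)) = -(-18)*(-2 + (-5*1 + 4)²)*(310 + (-2 + (-5*1 + 4)²) + 2*(-2 + (-5*1 + 4)²)²) = -(-18)*(-2 + (-5 + 4)²)*(310 + (-2 + (-5 + 4)²) + 2*(-2 + (-5 + 4)²)²) = -(-18)*(-2 + (-1)²)*(310 + (-2 + (-1)²) + 2*(-2 + (-1)²)²) = -(-18)*(-2 + 1)*(310 + (-2 + 1) + 2*(-2 + 1)²) = -(-18)*(-1)*(310 - 1 + 2*(-1)²) = -(-18)*(-1)*(310 - 1 + 2*1) = -(-18)*(-1)*(310 - 1 + 2) = -(-18)*(-1)*311 = -1*5598 = -5598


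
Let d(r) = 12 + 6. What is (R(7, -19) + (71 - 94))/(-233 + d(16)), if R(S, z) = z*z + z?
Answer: -319/215 ≈ -1.4837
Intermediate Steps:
d(r) = 18
R(S, z) = z + z**2 (R(S, z) = z**2 + z = z + z**2)
(R(7, -19) + (71 - 94))/(-233 + d(16)) = (-19*(1 - 19) + (71 - 94))/(-233 + 18) = (-19*(-18) - 23)/(-215) = (342 - 23)*(-1/215) = 319*(-1/215) = -319/215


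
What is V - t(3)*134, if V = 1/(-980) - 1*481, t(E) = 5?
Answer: -1127981/980 ≈ -1151.0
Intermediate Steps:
V = -471381/980 (V = -1/980 - 481 = -471381/980 ≈ -481.00)
V - t(3)*134 = -471381/980 - 5*134 = -471381/980 - 1*670 = -471381/980 - 670 = -1127981/980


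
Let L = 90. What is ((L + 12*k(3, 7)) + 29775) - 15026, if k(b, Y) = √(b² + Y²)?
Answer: 14839 + 12*√58 ≈ 14930.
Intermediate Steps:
k(b, Y) = √(Y² + b²)
((L + 12*k(3, 7)) + 29775) - 15026 = ((90 + 12*√(7² + 3²)) + 29775) - 15026 = ((90 + 12*√(49 + 9)) + 29775) - 15026 = ((90 + 12*√58) + 29775) - 15026 = (29865 + 12*√58) - 15026 = 14839 + 12*√58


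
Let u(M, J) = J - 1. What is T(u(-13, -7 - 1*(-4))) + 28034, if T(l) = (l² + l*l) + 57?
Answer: 28123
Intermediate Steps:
u(M, J) = -1 + J
T(l) = 57 + 2*l² (T(l) = (l² + l²) + 57 = 2*l² + 57 = 57 + 2*l²)
T(u(-13, -7 - 1*(-4))) + 28034 = (57 + 2*(-1 + (-7 - 1*(-4)))²) + 28034 = (57 + 2*(-1 + (-7 + 4))²) + 28034 = (57 + 2*(-1 - 3)²) + 28034 = (57 + 2*(-4)²) + 28034 = (57 + 2*16) + 28034 = (57 + 32) + 28034 = 89 + 28034 = 28123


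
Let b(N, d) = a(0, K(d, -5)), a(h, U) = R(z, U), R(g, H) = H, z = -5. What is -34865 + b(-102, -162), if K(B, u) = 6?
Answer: -34859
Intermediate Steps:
a(h, U) = U
b(N, d) = 6
-34865 + b(-102, -162) = -34865 + 6 = -34859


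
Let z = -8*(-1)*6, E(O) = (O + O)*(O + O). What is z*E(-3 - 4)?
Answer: 9408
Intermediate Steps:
E(O) = 4*O² (E(O) = (2*O)*(2*O) = 4*O²)
z = 48 (z = 8*6 = 48)
z*E(-3 - 4) = 48*(4*(-3 - 4)²) = 48*(4*(-7)²) = 48*(4*49) = 48*196 = 9408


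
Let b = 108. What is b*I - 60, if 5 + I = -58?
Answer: -6864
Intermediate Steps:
I = -63 (I = -5 - 58 = -63)
b*I - 60 = 108*(-63) - 60 = -6804 - 60 = -6864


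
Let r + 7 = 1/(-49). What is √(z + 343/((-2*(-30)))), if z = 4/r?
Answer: 7*√174795/1290 ≈ 2.2687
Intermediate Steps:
r = -344/49 (r = -7 + 1/(-49) = -7 - 1/49 = -344/49 ≈ -7.0204)
z = -49/86 (z = 4/(-344/49) = 4*(-49/344) = -49/86 ≈ -0.56977)
√(z + 343/((-2*(-30)))) = √(-49/86 + 343/((-2*(-30)))) = √(-49/86 + 343/60) = √(13279/2580) = 7*√174795/1290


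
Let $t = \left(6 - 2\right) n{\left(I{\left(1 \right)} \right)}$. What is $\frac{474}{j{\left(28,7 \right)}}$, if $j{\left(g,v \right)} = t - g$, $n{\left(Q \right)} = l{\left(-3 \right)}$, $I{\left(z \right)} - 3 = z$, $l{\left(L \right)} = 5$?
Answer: $- \frac{237}{4} \approx -59.25$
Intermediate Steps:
$I{\left(z \right)} = 3 + z$
$n{\left(Q \right)} = 5$
$t = 20$ ($t = \left(6 - 2\right) 5 = 4 \cdot 5 = 20$)
$j{\left(g,v \right)} = 20 - g$
$\frac{474}{j{\left(28,7 \right)}} = \frac{474}{20 - 28} = \frac{474}{-8} = 474 \left(- \frac{1}{8}\right) = - \frac{237}{4}$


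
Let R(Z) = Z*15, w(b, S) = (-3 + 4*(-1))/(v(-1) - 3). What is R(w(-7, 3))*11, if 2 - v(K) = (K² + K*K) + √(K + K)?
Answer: 315 - 105*I*√2 ≈ 315.0 - 148.49*I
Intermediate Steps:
v(K) = 2 - 2*K² - √2*√K (v(K) = 2 - ((K² + K*K) + √(K + K)) = 2 - ((K² + K²) + √(2*K)) = 2 - (2*K² + √2*√K) = 2 + (-2*K² - √2*√K) = 2 - 2*K² - √2*√K)
w(b, S) = -7/(-3 - I*√2) (w(b, S) = (-3 + 4*(-1))/((2 - 2*(-1)² - √2*√(-1)) - 3) = (-3 - 4)/((2 - 2*1 - √2*I) - 3) = -7/((2 - 2 - I*√2) - 3) = -7/(-I*√2 - 3) = -7/(-3 - I*√2))
R(Z) = 15*Z
R(w(-7, 3))*11 = (15*(21/11 - 7*I*√2/11))*11 = (315/11 - 105*I*√2/11)*11 = 315 - 105*I*√2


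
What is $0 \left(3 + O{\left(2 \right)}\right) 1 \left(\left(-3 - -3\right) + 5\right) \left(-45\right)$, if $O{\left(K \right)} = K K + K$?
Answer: $0$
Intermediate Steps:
$O{\left(K \right)} = K + K^{2}$ ($O{\left(K \right)} = K^{2} + K = K + K^{2}$)
$0 \left(3 + O{\left(2 \right)}\right) 1 \left(\left(-3 - -3\right) + 5\right) \left(-45\right) = 0 \left(3 + 2 \left(1 + 2\right)\right) 1 \left(\left(-3 - -3\right) + 5\right) \left(-45\right) = 0 \left(3 + 2 \cdot 3\right) 1 \left(\left(-3 + 3\right) + 5\right) \left(-45\right) = 0 \left(3 + 6\right) 1 \left(0 + 5\right) \left(-45\right) = 0 \cdot 9 \cdot 1 \cdot 5 \left(-45\right) = 0 \cdot 5 \left(-45\right) = 0 \left(-45\right) = 0$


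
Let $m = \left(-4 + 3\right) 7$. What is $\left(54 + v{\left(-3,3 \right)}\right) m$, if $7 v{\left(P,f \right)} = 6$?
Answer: $-384$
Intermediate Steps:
$m = -7$ ($m = \left(-1\right) 7 = -7$)
$v{\left(P,f \right)} = \frac{6}{7}$ ($v{\left(P,f \right)} = \frac{1}{7} \cdot 6 = \frac{6}{7}$)
$\left(54 + v{\left(-3,3 \right)}\right) m = \left(54 + \frac{6}{7}\right) \left(-7\right) = \frac{384}{7} \left(-7\right) = -384$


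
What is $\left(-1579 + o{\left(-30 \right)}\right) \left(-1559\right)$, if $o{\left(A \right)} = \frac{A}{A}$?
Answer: $2460102$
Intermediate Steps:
$o{\left(A \right)} = 1$
$\left(-1579 + o{\left(-30 \right)}\right) \left(-1559\right) = \left(-1579 + 1\right) \left(-1559\right) = \left(-1578\right) \left(-1559\right) = 2460102$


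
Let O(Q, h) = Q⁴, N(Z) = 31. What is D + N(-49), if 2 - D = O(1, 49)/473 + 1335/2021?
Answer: 718891/22231 ≈ 32.337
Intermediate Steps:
D = 29730/22231 (D = 2 - (1⁴/473 + 1335/2021) = 2 - (1*(1/473) + 1335*(1/2021)) = 2 - (1/473 + 1335/2021) = 2 - 1*14732/22231 = 2 - 14732/22231 = 29730/22231 ≈ 1.3373)
D + N(-49) = 29730/22231 + 31 = 718891/22231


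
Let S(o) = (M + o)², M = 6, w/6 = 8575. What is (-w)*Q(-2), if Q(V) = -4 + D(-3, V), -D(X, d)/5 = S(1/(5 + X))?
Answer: 22149225/2 ≈ 1.1075e+7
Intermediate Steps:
w = 51450 (w = 6*8575 = 51450)
S(o) = (6 + o)²
D(X, d) = -5*(6 + 1/(5 + X))²
Q(V) = -861/4 (Q(V) = -4 - 5*(31 + 6*(-3))²/(5 - 3)² = -4 - 5*(31 - 18)²/2² = -4 - 5*¼*13² = -4 - 5*¼*169 = -4 - 845/4 = -861/4)
(-w)*Q(-2) = -1*51450*(-861/4) = -51450*(-861/4) = 22149225/2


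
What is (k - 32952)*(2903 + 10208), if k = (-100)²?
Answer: -300923672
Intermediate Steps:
k = 10000
(k - 32952)*(2903 + 10208) = (10000 - 32952)*(2903 + 10208) = -22952*13111 = -300923672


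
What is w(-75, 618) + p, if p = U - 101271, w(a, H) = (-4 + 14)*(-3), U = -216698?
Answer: -317999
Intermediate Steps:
w(a, H) = -30 (w(a, H) = 10*(-3) = -30)
p = -317969 (p = -216698 - 101271 = -317969)
w(-75, 618) + p = -30 - 317969 = -317999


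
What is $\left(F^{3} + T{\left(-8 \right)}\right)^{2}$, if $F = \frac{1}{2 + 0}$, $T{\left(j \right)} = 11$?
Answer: $\frac{7921}{64} \approx 123.77$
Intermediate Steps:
$F = \frac{1}{2} \approx 0.5$
$\left(F^{3} + T{\left(-8 \right)}\right)^{2} = \left(\left(\frac{1}{2}\right)^{3} + 11\right)^{2} = \left(\frac{1}{8} + 11\right)^{2} = \left(\frac{89}{8}\right)^{2} = \frac{7921}{64}$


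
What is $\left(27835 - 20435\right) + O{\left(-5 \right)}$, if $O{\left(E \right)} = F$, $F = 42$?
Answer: $7442$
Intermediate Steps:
$O{\left(E \right)} = 42$
$\left(27835 - 20435\right) + O{\left(-5 \right)} = \left(27835 - 20435\right) + 42 = 7400 + 42 = 7442$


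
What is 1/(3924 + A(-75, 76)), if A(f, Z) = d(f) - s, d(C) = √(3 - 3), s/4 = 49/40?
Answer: 10/39191 ≈ 0.00025516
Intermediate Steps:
s = 49/10 (s = 4*(49/40) = 49/10 ≈ 4.9000)
d(C) = 0 (d(C) = √0 = 0)
A(f, Z) = -49/10 (A(f, Z) = 0 - 1*49/10 = 0 - 49/10 = -49/10)
1/(3924 + A(-75, 76)) = 1/(3924 - 49/10) = 1/(39191/10) = 10/39191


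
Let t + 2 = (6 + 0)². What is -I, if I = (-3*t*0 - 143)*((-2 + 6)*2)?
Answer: 1144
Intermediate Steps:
t = 34 (t = -2 + (6 + 0)² = -2 + 6² = -2 + 36 = 34)
I = -1144 (I = (-3*34*0 - 143)*((-2 + 6)*2) = (-102*0 - 143)*(4*2) = (0 - 143)*8 = -143*8 = -1144)
-I = -1*(-1144) = 1144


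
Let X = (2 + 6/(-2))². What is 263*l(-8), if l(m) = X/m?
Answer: -263/8 ≈ -32.875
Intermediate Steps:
X = 1 (X = (2 + 6*(-½))² = (2 - 3)² = (-1)² = 1)
l(m) = 1/m
263*l(-8) = 263/(-8) = 263*(-⅛) = -263/8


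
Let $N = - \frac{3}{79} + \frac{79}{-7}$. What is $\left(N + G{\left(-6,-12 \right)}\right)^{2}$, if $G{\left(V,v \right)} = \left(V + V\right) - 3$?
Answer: $\frac{211906249}{305809} \approx 692.94$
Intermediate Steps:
$G{\left(V,v \right)} = -3 + 2 V$ ($G{\left(V,v \right)} = 2 V - 3 = -3 + 2 V$)
$N = - \frac{6262}{553}$ ($N = \left(-3\right) \frac{1}{79} + 79 \left(- \frac{1}{7}\right) = - \frac{3}{79} - \frac{79}{7} = - \frac{6262}{553} \approx -11.324$)
$\left(N + G{\left(-6,-12 \right)}\right)^{2} = \left(- \frac{6262}{553} + \left(-3 + 2 \left(-6\right)\right)\right)^{2} = \left(- \frac{6262}{553} - 15\right)^{2} = \left(- \frac{14557}{553}\right)^{2} = \frac{211906249}{305809}$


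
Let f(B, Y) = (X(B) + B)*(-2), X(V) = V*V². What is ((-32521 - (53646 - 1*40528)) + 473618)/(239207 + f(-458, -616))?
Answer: 427979/192383947 ≈ 0.0022246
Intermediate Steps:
X(V) = V³
f(B, Y) = -2*B - 2*B³ (f(B, Y) = (B³ + B)*(-2) = (B + B³)*(-2) = -2*B - 2*B³)
((-32521 - (53646 - 1*40528)) + 473618)/(239207 + f(-458, -616)) = ((-32521 - (53646 - 1*40528)) + 473618)/(239207 + 2*(-458)*(-1 - 1*(-458)²)) = ((-32521 - (53646 - 40528)) + 473618)/(239207 + 2*(-458)*(-1 - 1*209764)) = ((-32521 - 1*13118) + 473618)/(239207 + 2*(-458)*(-1 - 209764)) = ((-32521 - 13118) + 473618)/(239207 + 2*(-458)*(-209765)) = (-45639 + 473618)/(239207 + 192144740) = 427979/192383947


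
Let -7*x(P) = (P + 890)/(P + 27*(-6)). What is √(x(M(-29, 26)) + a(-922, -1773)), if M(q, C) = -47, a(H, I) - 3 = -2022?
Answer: 3*I*√480019078/1463 ≈ 44.927*I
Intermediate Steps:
a(H, I) = -2019 (a(H, I) = 3 - 2022 = -2019)
x(P) = -(890 + P)/(7*(-162 + P)) (x(P) = -(P + 890)/(7*(P + 27*(-6))) = -(890 + P)/(7*(P - 162)) = -(890 + P)/(7*(-162 + P)))
√(x(M(-29, 26)) + a(-922, -1773)) = √((-890 - 1*(-47))/(7*(-162 - 47)) - 2019) = √((⅐)*(-890 + 47)/(-209) - 2019) = √((⅐)*(-1/209)*(-843) - 2019) = √(843/1463 - 2019) = √(-2952954/1463) = 3*I*√480019078/1463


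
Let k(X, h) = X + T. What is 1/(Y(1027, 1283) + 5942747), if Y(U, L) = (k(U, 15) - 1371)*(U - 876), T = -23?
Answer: 1/5887330 ≈ 1.6986e-7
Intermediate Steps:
k(X, h) = -23 + X (k(X, h) = X - 23 = -23 + X)
Y(U, L) = (-1394 + U)*(-876 + U) (Y(U, L) = ((-23 + U) - 1371)*(U - 876) = (-1394 + U)*(-876 + U))
1/(Y(1027, 1283) + 5942747) = 1/((1221144 + 1027² - 2270*1027) + 5942747) = 1/((1221144 + 1054729 - 2331290) + 5942747) = 1/(-55417 + 5942747) = 1/5887330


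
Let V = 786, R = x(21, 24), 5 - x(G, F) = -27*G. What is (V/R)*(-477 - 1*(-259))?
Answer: -42837/143 ≈ -299.56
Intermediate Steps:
x(G, F) = 5 + 27*G (x(G, F) = 5 - (-27)*G = 5 + 27*G)
R = 572 (R = 5 + 27*21 = 5 + 567 = 572)
(V/R)*(-477 - 1*(-259)) = (786/572)*(-477 - 1*(-259)) = (786*(1/572))*(-477 + 259) = (393/286)*(-218) = -42837/143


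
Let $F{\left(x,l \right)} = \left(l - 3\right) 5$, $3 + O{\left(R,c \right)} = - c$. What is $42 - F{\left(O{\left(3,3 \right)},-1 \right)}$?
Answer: $62$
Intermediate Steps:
$O{\left(R,c \right)} = -3 - c$
$F{\left(x,l \right)} = -15 + 5 l$ ($F{\left(x,l \right)} = \left(-3 + l\right) 5 = -15 + 5 l$)
$42 - F{\left(O{\left(3,3 \right)},-1 \right)} = 42 - \left(-15 + 5 \left(-1\right)\right) = 42 - \left(-15 - 5\right) = 42 - -20 = 42 + 20 = 62$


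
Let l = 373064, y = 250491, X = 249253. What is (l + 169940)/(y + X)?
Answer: 19393/17848 ≈ 1.0866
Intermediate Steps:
(l + 169940)/(y + X) = (373064 + 169940)/(250491 + 249253) = 543004/499744 = 543004*(1/499744) = 19393/17848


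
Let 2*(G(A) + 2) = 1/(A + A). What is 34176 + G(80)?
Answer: 10935681/320 ≈ 34174.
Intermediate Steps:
G(A) = -2 + 1/(4*A) (G(A) = -2 + 1/(2*(A + A)) = -2 + 1/(2*((2*A))) = -2 + (1/(2*A))/2 = -2 + 1/(4*A))
34176 + G(80) = 34176 + (-2 + (¼)/80) = 34176 + (-2 + (¼)*(1/80)) = 34176 + (-2 + 1/320) = 34176 - 639/320 = 10935681/320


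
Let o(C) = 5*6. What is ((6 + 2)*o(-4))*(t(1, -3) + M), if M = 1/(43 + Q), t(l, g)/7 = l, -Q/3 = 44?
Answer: 149280/89 ≈ 1677.3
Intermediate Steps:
Q = -132 (Q = -3*44 = -132)
t(l, g) = 7*l
o(C) = 30
M = -1/89 (M = 1/(43 - 132) = 1/(-89) = -1/89 ≈ -0.011236)
((6 + 2)*o(-4))*(t(1, -3) + M) = ((6 + 2)*30)*(7*1 - 1/89) = (8*30)*(7 - 1/89) = 240*(622/89) = 149280/89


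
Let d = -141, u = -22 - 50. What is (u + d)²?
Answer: 45369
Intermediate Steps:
u = -72
(u + d)² = (-72 - 141)² = (-213)² = 45369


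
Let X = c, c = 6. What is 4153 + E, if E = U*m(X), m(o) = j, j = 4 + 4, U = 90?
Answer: 4873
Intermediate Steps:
j = 8
X = 6
m(o) = 8
E = 720 (E = 90*8 = 720)
4153 + E = 4153 + 720 = 4873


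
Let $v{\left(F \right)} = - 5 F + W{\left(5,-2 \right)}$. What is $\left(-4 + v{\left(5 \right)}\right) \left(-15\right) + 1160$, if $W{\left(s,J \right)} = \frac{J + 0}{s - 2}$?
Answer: $1605$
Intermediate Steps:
$W{\left(s,J \right)} = \frac{J}{-2 + s}$
$v{\left(F \right)} = - \frac{2}{3} - 5 F$ ($v{\left(F \right)} = - 5 F - \frac{2}{-2 + 5} = - 5 F - \frac{2}{3} = - \frac{2}{3} - 5 F$)
$\left(-4 + v{\left(5 \right)}\right) \left(-15\right) + 1160 = \left(-4 - \frac{77}{3}\right) \left(-15\right) + 1160 = \left(- \frac{89}{3}\right) \left(-15\right) + 1160 = 445 + 1160 = 1605$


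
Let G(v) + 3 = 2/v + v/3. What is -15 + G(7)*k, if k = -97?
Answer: 461/21 ≈ 21.952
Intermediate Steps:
G(v) = -3 + 2/v + v/3 (G(v) = -3 + (2/v + v/3) = -3 + 2/v + v/3)
-15 + G(7)*k = -15 + (-3 + 2/7 + (1/3)*7)*(-97) = -15 + (-3 + 2*(1/7) + 7/3)*(-97) = -15 + (-3 + 2/7 + 7/3)*(-97) = -15 - 8/21*(-97) = -15 + 776/21 = 461/21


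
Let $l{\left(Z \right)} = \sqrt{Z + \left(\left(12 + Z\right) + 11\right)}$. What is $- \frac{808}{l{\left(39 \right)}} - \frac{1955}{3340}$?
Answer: $- \frac{391}{668} - 8 \sqrt{101} \approx -80.984$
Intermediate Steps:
$l{\left(Z \right)} = \sqrt{23 + 2 Z}$ ($l{\left(Z \right)} = \sqrt{Z + \left(23 + Z\right)} = \sqrt{23 + 2 Z}$)
$- \frac{808}{l{\left(39 \right)}} - \frac{1955}{3340} = - \frac{808}{\sqrt{23 + 2 \cdot 39}} - \frac{1955}{3340} = - \frac{808}{\sqrt{23 + 78}} - \frac{391}{668} = - \frac{808}{\sqrt{101}} - \frac{391}{668} = - 808 \frac{\sqrt{101}}{101} - \frac{391}{668} = - 8 \sqrt{101} - \frac{391}{668} = - \frac{391}{668} - 8 \sqrt{101}$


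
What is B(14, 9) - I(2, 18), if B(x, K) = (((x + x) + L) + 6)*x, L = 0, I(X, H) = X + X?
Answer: 472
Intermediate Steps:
I(X, H) = 2*X
B(x, K) = x*(6 + 2*x) (B(x, K) = (((x + x) + 0) + 6)*x = ((2*x + 0) + 6)*x = (2*x + 6)*x = (6 + 2*x)*x = x*(6 + 2*x))
B(14, 9) - I(2, 18) = 2*14*(3 + 14) - 2*2 = 2*14*17 - 1*4 = 476 - 4 = 472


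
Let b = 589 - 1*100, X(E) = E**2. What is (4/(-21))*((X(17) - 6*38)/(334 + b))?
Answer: -244/17283 ≈ -0.014118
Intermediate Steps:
b = 489 (b = 589 - 100 = 489)
(4/(-21))*((X(17) - 6*38)/(334 + b)) = (4/(-21))*((17**2 - 6*38)/(334 + 489)) = (4*(-1/21))*((289 - 228)/823) = -244/(21*823) = -4/21*61/823 = -244/17283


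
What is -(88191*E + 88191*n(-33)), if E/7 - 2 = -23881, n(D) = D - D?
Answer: 14741390223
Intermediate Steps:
n(D) = 0
E = -167153 (E = 14 + 7*(-23881) = 14 - 167167 = -167153)
-(88191*E + 88191*n(-33)) = -88191/(1/(0 - 167153)) = -88191/(1/(-167153)) = -88191/(-1/167153) = -88191*(-167153) = 14741390223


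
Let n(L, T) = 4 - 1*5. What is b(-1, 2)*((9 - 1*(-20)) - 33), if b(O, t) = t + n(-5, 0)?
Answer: -4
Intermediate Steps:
n(L, T) = -1 (n(L, T) = 4 - 5 = -1)
b(O, t) = -1 + t (b(O, t) = t - 1 = -1 + t)
b(-1, 2)*((9 - 1*(-20)) - 33) = (-1 + 2)*((9 - 1*(-20)) - 33) = 1*((9 + 20) - 33) = 1*(29 - 33) = 1*(-4) = -4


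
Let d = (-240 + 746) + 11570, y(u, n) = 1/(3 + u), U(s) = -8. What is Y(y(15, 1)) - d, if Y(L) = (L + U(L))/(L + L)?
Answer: -24295/2 ≈ -12148.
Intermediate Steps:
Y(L) = (-8 + L)/(2*L) (Y(L) = (L - 8)/(L + L) = (-8 + L)/((2*L)) = (-8 + L)*(1/(2*L)) = (-8 + L)/(2*L))
d = 12076 (d = 506 + 11570 = 12076)
Y(y(15, 1)) - d = (-8 + 1/(3 + 15))/(2*(1/(3 + 15))) - 1*12076 = (-8 + 1/18)/(2*(1/18)) - 12076 = (½)*18*(-143/18) - 12076 = -143/2 - 12076 = -24295/2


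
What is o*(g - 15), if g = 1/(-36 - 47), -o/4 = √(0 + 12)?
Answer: 9968*√3/83 ≈ 208.01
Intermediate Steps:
o = -8*√3 (o = -4*√(0 + 12) = -8*√3 ≈ -13.856)
g = -1/83 (g = 1/(-83) = -1/83 ≈ -0.012048)
o*(g - 15) = (-8*√3)*(-1/83 - 15) = -8*√3*(-1246/83) = 9968*√3/83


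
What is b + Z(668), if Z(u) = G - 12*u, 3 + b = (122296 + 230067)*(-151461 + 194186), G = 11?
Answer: 15054701167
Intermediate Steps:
b = 15054709172 (b = -3 + (122296 + 230067)*(-151461 + 194186) = -3 + 352363*42725 = -3 + 15054709175 = 15054709172)
Z(u) = 11 - 12*u
b + Z(668) = 15054709172 + (11 - 12*668) = 15054709172 + (11 - 8016) = 15054709172 - 8005 = 15054701167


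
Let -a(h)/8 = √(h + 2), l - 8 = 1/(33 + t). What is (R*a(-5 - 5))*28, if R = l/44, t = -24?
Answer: -8176*I*√2/99 ≈ -116.79*I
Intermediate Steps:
l = 73/9 (l = 8 + 1/(33 - 24) = 8 + 1/9 = 8 + ⅑ = 73/9 ≈ 8.1111)
R = 73/396 (R = (73/9)/44 = (73/9)*(1/44) = 73/396 ≈ 0.18434)
a(h) = -8*√(2 + h) (a(h) = -8*√(h + 2) = -8*√(2 + h))
(R*a(-5 - 5))*28 = (73*(-8*√(2 + (-5 - 5)))/396)*28 = (73*(-8*√(2 - 10))/396)*28 = (73*(-16*I*√2)/396)*28 = -292*I*√2/99*28 = -8176*I*√2/99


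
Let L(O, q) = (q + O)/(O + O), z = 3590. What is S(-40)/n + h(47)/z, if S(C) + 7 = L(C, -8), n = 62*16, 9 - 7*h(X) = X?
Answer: -3102/389515 ≈ -0.0079637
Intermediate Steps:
h(X) = 9/7 - X/7
n = 992
L(O, q) = (O + q)/(2*O) (L(O, q) = (O + q)/((2*O)) = (O + q)*(1/(2*O)) = (O + q)/(2*O))
S(C) = -7 + (-8 + C)/(2*C) (S(C) = -7 + (C - 8)/(2*C) = -7 + (-8 + C)/(2*C))
S(-40)/n + h(47)/z = (-13/2 - 4/(-40))/992 + (9/7 - ⅐*47)/3590 = (-13/2 - 4*(-1/40))*(1/992) + (9/7 - 47/7)*(1/3590) = (-13/2 + ⅒)*(1/992) - 38/7*1/3590 = -32/5*1/992 - 19/12565 = -1/155 - 19/12565 = -3102/389515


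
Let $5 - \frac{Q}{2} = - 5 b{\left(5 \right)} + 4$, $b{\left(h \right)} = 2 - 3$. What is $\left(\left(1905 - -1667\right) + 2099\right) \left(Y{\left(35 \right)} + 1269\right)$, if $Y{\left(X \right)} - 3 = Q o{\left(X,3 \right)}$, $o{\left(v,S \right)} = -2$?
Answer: $7304248$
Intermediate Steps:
$b{\left(h \right)} = -1$ ($b{\left(h \right)} = 2 - 3 = -1$)
$Q = -8$ ($Q = 10 - 2 \left(\left(-5\right) \left(-1\right) + 4\right) = 10 - 2 \left(5 + 4\right) = 10 - 18 = -8$)
$Y{\left(X \right)} = 19$ ($Y{\left(X \right)} = 3 - -16 = 3 + 16 = 19$)
$\left(\left(1905 - -1667\right) + 2099\right) \left(Y{\left(35 \right)} + 1269\right) = \left(\left(1905 - -1667\right) + 2099\right) \left(19 + 1269\right) = \left(\left(1905 + 1667\right) + 2099\right) 1288 = \left(3572 + 2099\right) 1288 = 5671 \cdot 1288 = 7304248$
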